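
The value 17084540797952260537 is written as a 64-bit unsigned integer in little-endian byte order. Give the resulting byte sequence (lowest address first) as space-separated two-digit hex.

B9 F9 9C 84 56 7B 18 ED

17084540797952260537 in hexadecimal, padded to 64 bits, is 0xED187B56849CF9B9.
Split into bytes (most-significant first): ED 18 7B 56 84 9C F9 B9.
Little-endian stores the least-significant byte at the lowest address.
So at ascending addresses the bytes are B9 F9 9C 84 56 7B 18 ED.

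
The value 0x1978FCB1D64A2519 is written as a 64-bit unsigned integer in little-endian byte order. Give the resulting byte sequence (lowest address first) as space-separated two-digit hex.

19 25 4A D6 B1 FC 78 19

Split into bytes (most-significant first): 19 78 FC B1 D6 4A 25 19.
Little-endian: lowest address holds the least-significant byte.
So at ascending addresses the bytes are 19 25 4A D6 B1 FC 78 19.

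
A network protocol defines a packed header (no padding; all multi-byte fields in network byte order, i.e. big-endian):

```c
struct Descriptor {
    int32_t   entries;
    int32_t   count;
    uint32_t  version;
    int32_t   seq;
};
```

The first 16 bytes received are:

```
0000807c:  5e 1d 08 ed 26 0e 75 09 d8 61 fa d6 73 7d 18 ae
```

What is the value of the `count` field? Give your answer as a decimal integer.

638481673

`count` follows `entries` (4 bytes), so it starts at byte offset 4 and occupies 4 bytes.
Bytes at offsets 4..7: 26 0E 75 09.
Big-endian stores the most-significant byte at the lowest address.
The bytes are already most-significant first: 0x260E7509.
0x260E7509 = 638481673.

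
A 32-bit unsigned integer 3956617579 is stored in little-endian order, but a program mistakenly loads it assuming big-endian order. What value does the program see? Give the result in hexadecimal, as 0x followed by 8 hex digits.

3956617579 in 32-bit hexadecimal is 0xEBD5316B.
Stored little-endian, the bytes at ascending addresses are 6B 31 D5 EB.
Read back as big-endian, the last byte is least significant, giving 0x6B31D5EB.

0x6B31D5EB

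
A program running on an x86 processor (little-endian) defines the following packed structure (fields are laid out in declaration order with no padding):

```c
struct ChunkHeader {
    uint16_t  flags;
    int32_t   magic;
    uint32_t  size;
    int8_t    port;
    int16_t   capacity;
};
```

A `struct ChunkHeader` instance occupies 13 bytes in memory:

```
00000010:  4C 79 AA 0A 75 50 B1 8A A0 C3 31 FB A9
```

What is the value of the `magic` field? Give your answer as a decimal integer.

`magic` follows `flags` (2 bytes), so it starts at byte offset 2 and occupies 4 bytes.
Bytes at offsets 2..5: AA 0A 75 50.
Little-endian stores the least-significant byte at the lowest address.
Reassemble most-significant byte first: 50 75 0A AA → 0x50750AAA.
0x50750AAA = 1349847722.

1349847722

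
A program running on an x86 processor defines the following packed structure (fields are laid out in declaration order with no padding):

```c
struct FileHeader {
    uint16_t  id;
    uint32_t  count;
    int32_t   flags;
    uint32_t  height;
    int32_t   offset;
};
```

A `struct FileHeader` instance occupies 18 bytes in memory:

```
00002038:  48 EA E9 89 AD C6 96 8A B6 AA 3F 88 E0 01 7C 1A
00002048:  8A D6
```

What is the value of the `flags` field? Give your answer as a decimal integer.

`flags` follows `id` (2 B), `count` (4 B), so it starts at offset 2 + 4 = 6 and occupies 4 bytes.
Bytes at offsets 6..9: 96 8A B6 AA.
Little-endian: lowest address holds the least-significant byte.
Reassemble most-significant byte first: AA B6 8A 96 → 0xAAB68A96.
Top bit is set, so as a signed 32-bit value this is 0xAAB68A96 − 2^32 = -1430877546.

-1430877546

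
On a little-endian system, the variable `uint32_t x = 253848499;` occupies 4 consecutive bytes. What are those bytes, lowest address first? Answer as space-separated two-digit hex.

253848499 in hexadecimal, padded to 32 bits, is 0x0F216BB3.
Split into bytes (most-significant first): 0F 21 6B B3.
In little-endian order the low byte comes first in memory.
So at ascending addresses the bytes are B3 6B 21 0F.

B3 6B 21 0F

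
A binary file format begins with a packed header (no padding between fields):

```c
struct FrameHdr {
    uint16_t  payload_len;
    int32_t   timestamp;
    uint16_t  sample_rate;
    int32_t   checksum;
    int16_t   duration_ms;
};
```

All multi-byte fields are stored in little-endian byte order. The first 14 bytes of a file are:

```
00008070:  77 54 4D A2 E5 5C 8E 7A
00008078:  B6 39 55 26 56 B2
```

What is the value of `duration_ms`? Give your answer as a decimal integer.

`duration_ms` follows `payload_len` (2 B), `timestamp` (4 B), `sample_rate` (2 B), `checksum` (4 B), so it starts at offset 2 + 4 + 2 + 4 = 12 and occupies 2 bytes.
Bytes at offsets 12..13: 56 B2.
In little-endian order the low byte comes first in memory.
Reassemble most-significant byte first: B2 56 → 0xB256.
Top bit is set, so as a signed 16-bit value this is 0xB256 − 2^16 = -19882.

-19882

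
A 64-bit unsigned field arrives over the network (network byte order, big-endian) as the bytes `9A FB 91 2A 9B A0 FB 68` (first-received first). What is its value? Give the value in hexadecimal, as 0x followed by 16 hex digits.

0x9AFB912A9BA0FB68

In big-endian order the high byte comes first in memory.
The bytes are already most-significant first: 0x9AFB912A9BA0FB68.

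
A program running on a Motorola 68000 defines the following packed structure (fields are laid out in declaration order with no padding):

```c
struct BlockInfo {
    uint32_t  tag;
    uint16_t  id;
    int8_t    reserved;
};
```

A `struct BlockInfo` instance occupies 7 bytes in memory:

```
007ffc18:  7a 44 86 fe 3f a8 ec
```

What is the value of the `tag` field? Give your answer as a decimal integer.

`tag` is the first field, at byte offset 0, occupying 4 bytes.
Bytes at offsets 0..3: 7A 44 86 FE.
Big-endian stores the most-significant byte at the lowest address.
The bytes are already most-significant first: 0x7A4486FE.
0x7A4486FE = 2051311358.

2051311358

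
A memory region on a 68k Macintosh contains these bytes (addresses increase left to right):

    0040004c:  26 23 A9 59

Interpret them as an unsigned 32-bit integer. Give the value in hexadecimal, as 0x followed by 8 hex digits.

0x2623A959

Big-endian: lowest address holds the most-significant byte.
The bytes are already most-significant first: 0x2623A959.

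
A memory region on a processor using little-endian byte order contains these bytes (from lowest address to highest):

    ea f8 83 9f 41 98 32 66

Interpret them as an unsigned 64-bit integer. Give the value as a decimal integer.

Little-endian stores the least-significant byte at the lowest address.
Reassemble most-significant byte first: 66 32 98 41 9F 83 F8 EA → 0x663298419F83F8EA.
0x663298419F83F8EA = 7364115748320704746.

7364115748320704746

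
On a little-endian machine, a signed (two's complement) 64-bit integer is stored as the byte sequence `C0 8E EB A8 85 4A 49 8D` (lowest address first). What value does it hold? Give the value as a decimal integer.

In little-endian order the low byte comes first in memory.
Reassemble most-significant byte first: 8D 49 4A 85 A8 EB 8E C0 → 0x8D494A85A8EB8EC0.
Top bit is set, so as a signed 64-bit value this is 0x8D494A85A8EB8EC0 − 2^64 = -8265993703136719168.

-8265993703136719168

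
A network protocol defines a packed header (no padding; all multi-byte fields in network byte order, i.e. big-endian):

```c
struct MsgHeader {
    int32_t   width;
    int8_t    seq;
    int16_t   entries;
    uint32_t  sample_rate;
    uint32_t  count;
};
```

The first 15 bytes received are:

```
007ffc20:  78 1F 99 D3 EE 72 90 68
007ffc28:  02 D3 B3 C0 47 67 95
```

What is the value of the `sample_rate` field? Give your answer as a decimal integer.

`sample_rate` follows `width` (4 B), `seq` (1 B), `entries` (2 B), so it starts at offset 4 + 1 + 2 = 7 and occupies 4 bytes.
Bytes at offsets 7..10: 68 02 D3 B3.
Big-endian stores the most-significant byte at the lowest address.
The bytes are already most-significant first: 0x6802D3B3.
0x6802D3B3 = 1745015731.

1745015731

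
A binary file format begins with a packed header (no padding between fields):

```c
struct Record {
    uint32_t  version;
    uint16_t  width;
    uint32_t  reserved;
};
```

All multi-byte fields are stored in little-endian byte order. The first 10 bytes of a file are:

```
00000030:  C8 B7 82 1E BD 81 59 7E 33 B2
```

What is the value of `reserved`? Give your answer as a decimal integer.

2989719129

`reserved` follows `version` (4 B), `width` (2 B), so it starts at offset 4 + 2 = 6 and occupies 4 bytes.
Bytes at offsets 6..9: 59 7E 33 B2.
Little-endian: lowest address holds the least-significant byte.
Reassemble most-significant byte first: B2 33 7E 59 → 0xB2337E59.
0xB2337E59 = 2989719129.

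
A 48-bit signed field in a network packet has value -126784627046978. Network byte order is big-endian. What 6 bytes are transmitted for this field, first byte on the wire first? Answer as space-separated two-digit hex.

8C B0 A7 57 85 BE

Two's complement of -126784627046978 in 48 bits: 126784627046978 = 0x734F58A87A42; invert → 0x8CB0A75785BD; add 1 → 0x8CB0A75785BE.
Split into bytes (most-significant first): 8C B0 A7 57 85 BE.
In big-endian order the high byte comes first in memory.
So the memory order matches the most-significant-first order: 8C B0 A7 57 85 BE.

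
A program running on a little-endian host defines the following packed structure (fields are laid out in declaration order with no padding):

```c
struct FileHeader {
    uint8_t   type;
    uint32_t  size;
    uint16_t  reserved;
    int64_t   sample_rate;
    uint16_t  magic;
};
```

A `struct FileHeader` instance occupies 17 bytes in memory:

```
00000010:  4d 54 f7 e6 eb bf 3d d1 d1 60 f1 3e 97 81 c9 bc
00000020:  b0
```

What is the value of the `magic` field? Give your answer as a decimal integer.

45244

`magic` follows `type` (1 B), `size` (4 B), `reserved` (2 B), `sample_rate` (8 B), so it starts at offset 1 + 4 + 2 + 8 = 15 and occupies 2 bytes.
Bytes at offsets 15..16: BC B0.
Little-endian: lowest address holds the least-significant byte.
Reassemble most-significant byte first: B0 BC → 0xB0BC.
0xB0BC = 45244.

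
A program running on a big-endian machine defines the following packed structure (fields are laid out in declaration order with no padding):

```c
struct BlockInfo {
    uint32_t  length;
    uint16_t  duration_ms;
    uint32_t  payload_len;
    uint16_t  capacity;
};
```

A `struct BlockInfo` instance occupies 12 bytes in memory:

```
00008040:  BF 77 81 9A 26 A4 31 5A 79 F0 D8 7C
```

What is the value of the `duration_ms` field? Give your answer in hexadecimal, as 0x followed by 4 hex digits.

`duration_ms` follows `length` (4 bytes), so it starts at byte offset 4 and occupies 2 bytes.
Bytes at offsets 4..5: 26 A4.
In big-endian order the high byte comes first in memory.
The bytes are already most-significant first: 0x26A4.

0x26A4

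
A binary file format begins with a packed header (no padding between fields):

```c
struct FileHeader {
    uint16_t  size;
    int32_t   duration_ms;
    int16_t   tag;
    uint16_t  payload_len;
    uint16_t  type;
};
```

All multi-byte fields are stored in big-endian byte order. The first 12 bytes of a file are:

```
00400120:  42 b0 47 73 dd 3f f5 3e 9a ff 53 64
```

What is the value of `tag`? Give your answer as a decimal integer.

`tag` follows `size` (2 B), `duration_ms` (4 B), so it starts at offset 2 + 4 = 6 and occupies 2 bytes.
Bytes at offsets 6..7: F5 3E.
In big-endian order the high byte comes first in memory.
The bytes are already most-significant first: 0xF53E.
Top bit is set, so as a signed 16-bit value this is 0xF53E − 2^16 = -2754.

-2754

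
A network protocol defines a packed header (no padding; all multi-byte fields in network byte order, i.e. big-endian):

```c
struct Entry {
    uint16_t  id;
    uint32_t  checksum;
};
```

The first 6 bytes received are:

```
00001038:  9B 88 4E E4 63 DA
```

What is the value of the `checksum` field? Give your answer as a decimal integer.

`checksum` follows `id` (2 bytes), so it starts at byte offset 2 and occupies 4 bytes.
Bytes at offsets 2..5: 4E E4 63 DA.
Big-endian stores the most-significant byte at the lowest address.
The bytes are already most-significant first: 0x4EE463DA.
0x4EE463DA = 1323590618.

1323590618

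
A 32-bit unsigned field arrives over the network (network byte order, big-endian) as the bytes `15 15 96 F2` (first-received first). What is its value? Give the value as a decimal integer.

353736434

In big-endian order the high byte comes first in memory.
The bytes are already most-significant first: 0x151596F2.
0x151596F2 = 353736434.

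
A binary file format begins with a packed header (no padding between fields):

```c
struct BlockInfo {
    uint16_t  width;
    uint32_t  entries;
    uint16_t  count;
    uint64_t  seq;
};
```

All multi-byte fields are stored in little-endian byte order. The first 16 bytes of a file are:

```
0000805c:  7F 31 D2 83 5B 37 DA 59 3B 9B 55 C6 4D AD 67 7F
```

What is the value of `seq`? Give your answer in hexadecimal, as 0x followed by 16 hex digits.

0x7F67AD4DC6559B3B

`seq` follows `width` (2 B), `entries` (4 B), `count` (2 B), so it starts at offset 2 + 4 + 2 = 8 and occupies 8 bytes.
Bytes at offsets 8..15: 3B 9B 55 C6 4D AD 67 7F.
Little-endian: lowest address holds the least-significant byte.
Reassemble most-significant byte first: 7F 67 AD 4D C6 55 9B 3B → 0x7F67AD4DC6559B3B.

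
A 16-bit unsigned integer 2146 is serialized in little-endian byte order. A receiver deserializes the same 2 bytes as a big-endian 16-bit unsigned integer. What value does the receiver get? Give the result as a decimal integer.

25096

2146 in 16-bit hexadecimal is 0x0862.
Stored little-endian, the bytes at ascending addresses are 62 08.
Read back as big-endian, the last byte is least significant, giving 0x6208.
0x6208 = 25096.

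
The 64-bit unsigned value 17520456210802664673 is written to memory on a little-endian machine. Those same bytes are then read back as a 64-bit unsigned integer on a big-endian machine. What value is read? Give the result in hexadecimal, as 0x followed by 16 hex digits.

0xE1E4ADAB182A25F3

17520456210802664673 in 64-bit hexadecimal is 0xF3252A18ABADE4E1.
Stored little-endian, the bytes at ascending addresses are E1 E4 AD AB 18 2A 25 F3.
Read back as big-endian, the last byte is least significant, giving 0xE1E4ADAB182A25F3.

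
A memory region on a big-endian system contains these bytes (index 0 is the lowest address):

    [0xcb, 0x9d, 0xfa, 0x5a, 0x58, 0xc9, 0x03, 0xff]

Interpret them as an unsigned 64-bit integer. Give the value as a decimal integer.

14672158426986513407

Big-endian: lowest address holds the most-significant byte.
The bytes are already most-significant first: 0xCB9DFA5A58C903FF.
0xCB9DFA5A58C903FF = 14672158426986513407.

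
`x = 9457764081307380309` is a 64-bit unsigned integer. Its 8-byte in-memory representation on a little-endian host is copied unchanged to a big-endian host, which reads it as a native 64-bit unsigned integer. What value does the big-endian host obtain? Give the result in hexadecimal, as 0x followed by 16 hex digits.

0x556AC69352BA4083

9457764081307380309 in 64-bit hexadecimal is 0x8340BA5293C66A55.
Stored little-endian, the bytes at ascending addresses are 55 6A C6 93 52 BA 40 83.
Read back as big-endian, the last byte is least significant, giving 0x556AC69352BA4083.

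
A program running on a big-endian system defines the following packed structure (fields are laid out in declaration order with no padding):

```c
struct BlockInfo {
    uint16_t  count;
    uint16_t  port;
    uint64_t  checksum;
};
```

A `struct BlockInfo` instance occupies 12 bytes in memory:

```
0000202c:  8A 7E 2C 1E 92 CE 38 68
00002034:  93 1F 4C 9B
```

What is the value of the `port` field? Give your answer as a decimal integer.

`port` follows `count` (2 bytes), so it starts at byte offset 2 and occupies 2 bytes.
Bytes at offsets 2..3: 2C 1E.
Big-endian: lowest address holds the most-significant byte.
The bytes are already most-significant first: 0x2C1E.
0x2C1E = 11294.

11294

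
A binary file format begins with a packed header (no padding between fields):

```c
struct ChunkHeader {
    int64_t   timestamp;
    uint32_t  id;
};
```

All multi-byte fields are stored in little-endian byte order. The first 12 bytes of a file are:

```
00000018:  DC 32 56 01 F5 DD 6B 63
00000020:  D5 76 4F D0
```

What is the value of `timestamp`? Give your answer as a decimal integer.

7164063676622058204

`timestamp` is the first field, at byte offset 0, occupying 8 bytes.
Bytes at offsets 0..7: DC 32 56 01 F5 DD 6B 63.
Little-endian stores the least-significant byte at the lowest address.
Reassemble most-significant byte first: 63 6B DD F5 01 56 32 DC → 0x636BDDF5015632DC.
0x636BDDF5015632DC = 7164063676622058204.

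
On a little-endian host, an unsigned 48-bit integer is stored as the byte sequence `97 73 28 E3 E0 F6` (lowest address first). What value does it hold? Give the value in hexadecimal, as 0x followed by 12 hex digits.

0xF6E0E3287397

In little-endian order the low byte comes first in memory.
Reassemble most-significant byte first: F6 E0 E3 28 73 97 → 0xF6E0E3287397.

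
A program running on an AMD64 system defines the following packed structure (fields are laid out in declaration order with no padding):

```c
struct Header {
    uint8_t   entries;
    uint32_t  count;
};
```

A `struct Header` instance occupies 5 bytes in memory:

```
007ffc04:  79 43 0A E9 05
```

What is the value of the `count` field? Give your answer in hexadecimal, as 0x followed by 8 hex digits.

0x05E90A43

`count` follows `entries` (1 byte), so it starts at byte offset 1 and occupies 4 bytes.
Bytes at offsets 1..4: 43 0A E9 05.
Little-endian stores the least-significant byte at the lowest address.
Reassemble most-significant byte first: 05 E9 0A 43 → 0x05E90A43.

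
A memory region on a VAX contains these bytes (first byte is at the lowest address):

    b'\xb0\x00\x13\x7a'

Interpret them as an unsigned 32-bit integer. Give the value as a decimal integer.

2048065712

Little-endian: lowest address holds the least-significant byte.
Reassemble most-significant byte first: 7A 13 00 B0 → 0x7A1300B0.
0x7A1300B0 = 2048065712.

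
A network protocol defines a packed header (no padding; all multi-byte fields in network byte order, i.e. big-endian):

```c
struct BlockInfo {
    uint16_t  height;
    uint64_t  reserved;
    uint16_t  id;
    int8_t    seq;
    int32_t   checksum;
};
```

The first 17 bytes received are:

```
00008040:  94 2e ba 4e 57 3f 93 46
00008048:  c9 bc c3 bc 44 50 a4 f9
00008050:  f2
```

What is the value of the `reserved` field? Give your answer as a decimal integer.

13424763469803473340

`reserved` follows `height` (2 bytes), so it starts at byte offset 2 and occupies 8 bytes.
Bytes at offsets 2..9: BA 4E 57 3F 93 46 C9 BC.
Big-endian: lowest address holds the most-significant byte.
The bytes are already most-significant first: 0xBA4E573F9346C9BC.
0xBA4E573F9346C9BC = 13424763469803473340.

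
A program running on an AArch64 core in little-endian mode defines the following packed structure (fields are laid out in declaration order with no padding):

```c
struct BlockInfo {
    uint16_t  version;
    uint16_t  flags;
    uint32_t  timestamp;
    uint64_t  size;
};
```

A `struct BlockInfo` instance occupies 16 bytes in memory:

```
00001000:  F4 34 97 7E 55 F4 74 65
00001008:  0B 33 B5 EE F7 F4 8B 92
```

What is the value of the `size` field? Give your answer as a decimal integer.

10559803096999211787

`size` follows `version` (2 B), `flags` (2 B), `timestamp` (4 B), so it starts at offset 2 + 2 + 4 = 8 and occupies 8 bytes.
Bytes at offsets 8..15: 0B 33 B5 EE F7 F4 8B 92.
Little-endian: lowest address holds the least-significant byte.
Reassemble most-significant byte first: 92 8B F4 F7 EE B5 33 0B → 0x928BF4F7EEB5330B.
0x928BF4F7EEB5330B = 10559803096999211787.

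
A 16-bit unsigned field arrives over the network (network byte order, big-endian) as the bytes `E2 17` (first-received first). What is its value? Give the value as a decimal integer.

Big-endian stores the most-significant byte at the lowest address.
The bytes are already most-significant first: 0xE217.
0xE217 = 57879.

57879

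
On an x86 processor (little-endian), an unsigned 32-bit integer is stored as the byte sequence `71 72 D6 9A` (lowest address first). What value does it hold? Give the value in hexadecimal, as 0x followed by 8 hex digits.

In little-endian order the low byte comes first in memory.
Reassemble most-significant byte first: 9A D6 72 71 → 0x9AD67271.

0x9AD67271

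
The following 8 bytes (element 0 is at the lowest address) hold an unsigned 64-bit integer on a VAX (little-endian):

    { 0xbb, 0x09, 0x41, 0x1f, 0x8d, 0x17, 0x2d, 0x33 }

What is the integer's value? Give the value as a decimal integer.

Little-endian stores the least-significant byte at the lowest address.
Reassemble most-significant byte first: 33 2D 17 8D 1F 41 09 BB → 0x332D178D1F4109BB.
0x332D178D1F4109BB = 3687629564768487867.

3687629564768487867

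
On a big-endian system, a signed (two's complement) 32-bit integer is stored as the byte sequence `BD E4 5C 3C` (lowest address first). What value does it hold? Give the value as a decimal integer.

Big-endian stores the most-significant byte at the lowest address.
The bytes are already most-significant first: 0xBDE45C3C.
Top bit is set, so as a signed 32-bit value this is 0xBDE45C3C − 2^32 = -1109107652.

-1109107652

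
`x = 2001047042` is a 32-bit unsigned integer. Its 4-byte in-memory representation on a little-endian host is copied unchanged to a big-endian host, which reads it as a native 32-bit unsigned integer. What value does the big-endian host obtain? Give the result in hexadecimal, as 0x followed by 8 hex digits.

2001047042 in 32-bit hexadecimal is 0x77458E02.
Stored little-endian, the bytes at ascending addresses are 02 8E 45 77.
Read back as big-endian, the last byte is least significant, giving 0x028E4577.

0x028E4577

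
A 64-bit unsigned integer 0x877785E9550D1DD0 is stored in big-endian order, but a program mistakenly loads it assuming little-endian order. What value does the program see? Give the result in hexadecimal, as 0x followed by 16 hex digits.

0xD01D0D55E9857787

Stored big-endian, the bytes at ascending addresses are 87 77 85 E9 55 0D 1D D0.
Read back as little-endian, the first byte is least significant, giving 0xD01D0D55E9857787.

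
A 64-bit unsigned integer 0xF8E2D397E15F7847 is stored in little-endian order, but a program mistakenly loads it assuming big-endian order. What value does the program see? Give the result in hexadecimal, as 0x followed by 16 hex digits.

Stored little-endian, the bytes at ascending addresses are 47 78 5F E1 97 D3 E2 F8.
Read back as big-endian, the last byte is least significant, giving 0x47785FE197D3E2F8.

0x47785FE197D3E2F8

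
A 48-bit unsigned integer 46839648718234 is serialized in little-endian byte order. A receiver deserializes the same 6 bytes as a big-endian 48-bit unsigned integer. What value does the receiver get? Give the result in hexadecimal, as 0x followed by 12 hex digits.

0x9A8D9FB4992A

46839648718234 in 48-bit hexadecimal is 0x2A99B49F8D9A.
Stored little-endian, the bytes at ascending addresses are 9A 8D 9F B4 99 2A.
Read back as big-endian, the last byte is least significant, giving 0x9A8D9FB4992A.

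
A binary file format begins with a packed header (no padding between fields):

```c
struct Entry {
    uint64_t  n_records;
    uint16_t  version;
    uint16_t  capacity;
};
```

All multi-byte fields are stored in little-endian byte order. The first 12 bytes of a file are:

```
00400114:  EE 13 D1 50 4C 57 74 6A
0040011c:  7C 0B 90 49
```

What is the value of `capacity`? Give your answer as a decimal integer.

`capacity` follows `n_records` (8 B), `version` (2 B), so it starts at offset 8 + 2 = 10 and occupies 2 bytes.
Bytes at offsets 10..11: 90 49.
Little-endian: lowest address holds the least-significant byte.
Reassemble most-significant byte first: 49 90 → 0x4990.
0x4990 = 18832.

18832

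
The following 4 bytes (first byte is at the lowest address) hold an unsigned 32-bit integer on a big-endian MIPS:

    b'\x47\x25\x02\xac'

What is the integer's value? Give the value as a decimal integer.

1193607852

Big-endian stores the most-significant byte at the lowest address.
The bytes are already most-significant first: 0x472502AC.
0x472502AC = 1193607852.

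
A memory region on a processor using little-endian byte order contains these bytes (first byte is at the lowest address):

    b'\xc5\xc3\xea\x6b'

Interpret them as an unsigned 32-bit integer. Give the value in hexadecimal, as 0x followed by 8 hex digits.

In little-endian order the low byte comes first in memory.
Reassemble most-significant byte first: 6B EA C3 C5 → 0x6BEAC3C5.

0x6BEAC3C5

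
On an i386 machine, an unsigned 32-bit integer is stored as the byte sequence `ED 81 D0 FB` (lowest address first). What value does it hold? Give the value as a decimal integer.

4224745965

Little-endian stores the least-significant byte at the lowest address.
Reassemble most-significant byte first: FB D0 81 ED → 0xFBD081ED.
0xFBD081ED = 4224745965.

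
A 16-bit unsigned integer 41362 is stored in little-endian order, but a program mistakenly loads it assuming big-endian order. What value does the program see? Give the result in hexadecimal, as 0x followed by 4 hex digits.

0x92A1

41362 in 16-bit hexadecimal is 0xA192.
Stored little-endian, the bytes at ascending addresses are 92 A1.
Read back as big-endian, the last byte is least significant, giving 0x92A1.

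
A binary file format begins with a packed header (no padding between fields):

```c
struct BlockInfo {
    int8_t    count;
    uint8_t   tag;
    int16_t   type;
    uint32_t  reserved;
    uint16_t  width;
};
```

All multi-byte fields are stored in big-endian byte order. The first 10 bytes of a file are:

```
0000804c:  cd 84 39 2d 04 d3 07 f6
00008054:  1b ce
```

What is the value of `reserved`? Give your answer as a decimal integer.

`reserved` follows `count` (1 B), `tag` (1 B), `type` (2 B), so it starts at offset 1 + 1 + 2 = 4 and occupies 4 bytes.
Bytes at offsets 4..7: 04 D3 07 F6.
Big-endian stores the most-significant byte at the lowest address.
The bytes are already most-significant first: 0x04D307F6.
0x04D307F6 = 80938998.

80938998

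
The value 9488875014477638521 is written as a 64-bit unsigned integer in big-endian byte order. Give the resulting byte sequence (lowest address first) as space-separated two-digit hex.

9488875014477638521 in hexadecimal, padded to 64 bits, is 0x83AF418D2C04EB79.
Split into bytes (most-significant first): 83 AF 41 8D 2C 04 EB 79.
Big-endian: lowest address holds the most-significant byte.
So the memory order matches the most-significant-first order: 83 AF 41 8D 2C 04 EB 79.

83 AF 41 8D 2C 04 EB 79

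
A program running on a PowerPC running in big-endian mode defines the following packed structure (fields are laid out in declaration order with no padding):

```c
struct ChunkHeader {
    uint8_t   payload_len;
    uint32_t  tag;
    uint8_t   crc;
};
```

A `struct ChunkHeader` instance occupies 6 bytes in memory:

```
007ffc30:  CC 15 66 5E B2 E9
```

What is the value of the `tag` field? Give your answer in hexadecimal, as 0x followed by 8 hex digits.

`tag` follows `payload_len` (1 byte), so it starts at byte offset 1 and occupies 4 bytes.
Bytes at offsets 1..4: 15 66 5E B2.
In big-endian order the high byte comes first in memory.
The bytes are already most-significant first: 0x15665EB2.

0x15665EB2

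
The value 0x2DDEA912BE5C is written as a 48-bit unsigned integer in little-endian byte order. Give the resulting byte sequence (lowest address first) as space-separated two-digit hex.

5C BE 12 A9 DE 2D

Split into bytes (most-significant first): 2D DE A9 12 BE 5C.
In little-endian order the low byte comes first in memory.
So at ascending addresses the bytes are 5C BE 12 A9 DE 2D.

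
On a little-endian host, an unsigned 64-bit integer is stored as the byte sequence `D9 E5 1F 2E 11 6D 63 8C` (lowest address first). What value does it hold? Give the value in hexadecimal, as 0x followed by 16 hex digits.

In little-endian order the low byte comes first in memory.
Reassemble most-significant byte first: 8C 63 6D 11 2E 1F E5 D9 → 0x8C636D112E1FE5D9.

0x8C636D112E1FE5D9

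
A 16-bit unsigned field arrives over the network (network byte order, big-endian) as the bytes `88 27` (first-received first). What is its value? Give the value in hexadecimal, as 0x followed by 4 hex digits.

0x8827

Big-endian: lowest address holds the most-significant byte.
The bytes are already most-significant first: 0x8827.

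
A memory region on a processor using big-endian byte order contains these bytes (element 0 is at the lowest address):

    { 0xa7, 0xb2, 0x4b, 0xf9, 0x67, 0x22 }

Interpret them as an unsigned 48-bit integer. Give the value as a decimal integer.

184384220653346

In big-endian order the high byte comes first in memory.
The bytes are already most-significant first: 0xA7B24BF96722.
0xA7B24BF96722 = 184384220653346.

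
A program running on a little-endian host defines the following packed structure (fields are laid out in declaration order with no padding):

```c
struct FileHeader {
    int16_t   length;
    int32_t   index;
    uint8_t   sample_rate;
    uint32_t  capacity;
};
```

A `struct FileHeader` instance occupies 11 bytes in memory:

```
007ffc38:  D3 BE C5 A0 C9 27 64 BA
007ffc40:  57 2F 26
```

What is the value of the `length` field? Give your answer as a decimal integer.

`length` is the first field, at byte offset 0, occupying 2 bytes.
Bytes at offsets 0..1: D3 BE.
Little-endian stores the least-significant byte at the lowest address.
Reassemble most-significant byte first: BE D3 → 0xBED3.
Top bit is set, so as a signed 16-bit value this is 0xBED3 − 2^16 = -16685.

-16685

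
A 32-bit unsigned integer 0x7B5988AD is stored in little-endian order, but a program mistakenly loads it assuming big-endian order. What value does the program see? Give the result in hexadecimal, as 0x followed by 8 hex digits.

Stored little-endian, the bytes at ascending addresses are AD 88 59 7B.
Read back as big-endian, the last byte is least significant, giving 0xAD88597B.

0xAD88597B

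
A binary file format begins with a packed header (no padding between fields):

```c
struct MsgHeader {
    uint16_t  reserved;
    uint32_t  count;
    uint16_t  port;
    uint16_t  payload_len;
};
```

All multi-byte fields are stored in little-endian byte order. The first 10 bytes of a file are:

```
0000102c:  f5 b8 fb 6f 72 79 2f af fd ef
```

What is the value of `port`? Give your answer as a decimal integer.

`port` follows `reserved` (2 B), `count` (4 B), so it starts at offset 2 + 4 = 6 and occupies 2 bytes.
Bytes at offsets 6..7: 2F AF.
Little-endian: lowest address holds the least-significant byte.
Reassemble most-significant byte first: AF 2F → 0xAF2F.
0xAF2F = 44847.

44847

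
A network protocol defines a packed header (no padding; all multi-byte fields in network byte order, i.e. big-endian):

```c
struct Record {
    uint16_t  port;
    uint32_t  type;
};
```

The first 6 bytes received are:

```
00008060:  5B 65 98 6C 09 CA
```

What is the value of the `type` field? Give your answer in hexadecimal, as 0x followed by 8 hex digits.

`type` follows `port` (2 bytes), so it starts at byte offset 2 and occupies 4 bytes.
Bytes at offsets 2..5: 98 6C 09 CA.
In big-endian order the high byte comes first in memory.
The bytes are already most-significant first: 0x986C09CA.

0x986C09CA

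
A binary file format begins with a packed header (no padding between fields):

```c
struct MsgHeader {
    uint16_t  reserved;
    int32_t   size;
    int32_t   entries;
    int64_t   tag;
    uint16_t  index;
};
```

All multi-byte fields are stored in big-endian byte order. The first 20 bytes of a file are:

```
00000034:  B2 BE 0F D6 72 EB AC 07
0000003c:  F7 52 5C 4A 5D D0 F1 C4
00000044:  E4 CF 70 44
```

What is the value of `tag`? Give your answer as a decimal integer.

6650230951756752079

`tag` follows `reserved` (2 B), `size` (4 B), `entries` (4 B), so it starts at offset 2 + 4 + 4 = 10 and occupies 8 bytes.
Bytes at offsets 10..17: 5C 4A 5D D0 F1 C4 E4 CF.
Big-endian: lowest address holds the most-significant byte.
The bytes are already most-significant first: 0x5C4A5DD0F1C4E4CF.
0x5C4A5DD0F1C4E4CF = 6650230951756752079.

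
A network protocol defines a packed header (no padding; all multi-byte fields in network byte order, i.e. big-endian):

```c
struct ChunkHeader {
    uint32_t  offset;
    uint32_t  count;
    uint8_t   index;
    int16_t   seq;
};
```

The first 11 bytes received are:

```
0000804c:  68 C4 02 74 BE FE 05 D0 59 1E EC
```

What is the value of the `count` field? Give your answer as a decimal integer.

3204318672

`count` follows `offset` (4 bytes), so it starts at byte offset 4 and occupies 4 bytes.
Bytes at offsets 4..7: BE FE 05 D0.
Big-endian stores the most-significant byte at the lowest address.
The bytes are already most-significant first: 0xBEFE05D0.
0xBEFE05D0 = 3204318672.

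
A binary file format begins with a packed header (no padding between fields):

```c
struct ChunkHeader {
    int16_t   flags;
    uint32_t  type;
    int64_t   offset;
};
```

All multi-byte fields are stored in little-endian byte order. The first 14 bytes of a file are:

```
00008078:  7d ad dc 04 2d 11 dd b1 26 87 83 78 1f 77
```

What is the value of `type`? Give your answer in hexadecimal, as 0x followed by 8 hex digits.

`type` follows `flags` (2 bytes), so it starts at byte offset 2 and occupies 4 bytes.
Bytes at offsets 2..5: DC 04 2D 11.
Little-endian stores the least-significant byte at the lowest address.
Reassemble most-significant byte first: 11 2D 04 DC → 0x112D04DC.

0x112D04DC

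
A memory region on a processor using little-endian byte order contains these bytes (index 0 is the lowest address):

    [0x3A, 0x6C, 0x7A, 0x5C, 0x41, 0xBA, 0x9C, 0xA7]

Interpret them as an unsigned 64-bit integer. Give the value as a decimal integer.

In little-endian order the low byte comes first in memory.
Reassemble most-significant byte first: A7 9C BA 41 5C 7A 6C 3A → 0xA79CBA415C7A6C3A.
0xA79CBA415C7A6C3A = 12077733090587995194.

12077733090587995194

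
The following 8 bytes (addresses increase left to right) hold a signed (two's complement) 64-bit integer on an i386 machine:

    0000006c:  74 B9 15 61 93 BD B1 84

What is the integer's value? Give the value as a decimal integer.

-8885112149138622092

Little-endian stores the least-significant byte at the lowest address.
Reassemble most-significant byte first: 84 B1 BD 93 61 15 B9 74 → 0x84B1BD936115B974.
Top bit is set, so as a signed 64-bit value this is 0x84B1BD936115B974 − 2^64 = -8885112149138622092.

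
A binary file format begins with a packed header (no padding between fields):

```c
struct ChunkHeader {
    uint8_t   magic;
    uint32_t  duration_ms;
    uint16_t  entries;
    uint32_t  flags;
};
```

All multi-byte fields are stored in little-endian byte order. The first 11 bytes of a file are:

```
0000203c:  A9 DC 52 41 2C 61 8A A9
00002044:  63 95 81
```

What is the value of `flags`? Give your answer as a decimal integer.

`flags` follows `magic` (1 B), `duration_ms` (4 B), `entries` (2 B), so it starts at offset 1 + 4 + 2 = 7 and occupies 4 bytes.
Bytes at offsets 7..10: A9 63 95 81.
In little-endian order the low byte comes first in memory.
Reassemble most-significant byte first: 81 95 63 A9 → 0x819563A9.
0x819563A9 = 2174051241.

2174051241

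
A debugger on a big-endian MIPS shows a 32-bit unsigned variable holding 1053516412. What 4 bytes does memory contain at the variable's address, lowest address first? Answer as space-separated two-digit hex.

1053516412 in hexadecimal, padded to 32 bits, is 0x3ECB627C.
Split into bytes (most-significant first): 3E CB 62 7C.
In big-endian order the high byte comes first in memory.
So the memory order matches the most-significant-first order: 3E CB 62 7C.

3E CB 62 7C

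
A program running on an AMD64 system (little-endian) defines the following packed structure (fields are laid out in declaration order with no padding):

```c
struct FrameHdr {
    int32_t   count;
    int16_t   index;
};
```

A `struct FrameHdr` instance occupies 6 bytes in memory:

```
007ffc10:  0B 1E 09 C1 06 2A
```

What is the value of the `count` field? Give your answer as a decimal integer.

-1056367093

`count` is the first field, at byte offset 0, occupying 4 bytes.
Bytes at offsets 0..3: 0B 1E 09 C1.
In little-endian order the low byte comes first in memory.
Reassemble most-significant byte first: C1 09 1E 0B → 0xC1091E0B.
Top bit is set, so as a signed 32-bit value this is 0xC1091E0B − 2^32 = -1056367093.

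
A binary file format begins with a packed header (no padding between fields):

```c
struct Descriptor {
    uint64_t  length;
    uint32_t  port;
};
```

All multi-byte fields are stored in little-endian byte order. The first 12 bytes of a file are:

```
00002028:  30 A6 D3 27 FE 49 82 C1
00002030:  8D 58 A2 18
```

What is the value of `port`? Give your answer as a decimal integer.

413292685

`port` follows `length` (8 bytes), so it starts at byte offset 8 and occupies 4 bytes.
Bytes at offsets 8..11: 8D 58 A2 18.
In little-endian order the low byte comes first in memory.
Reassemble most-significant byte first: 18 A2 58 8D → 0x18A2588D.
0x18A2588D = 413292685.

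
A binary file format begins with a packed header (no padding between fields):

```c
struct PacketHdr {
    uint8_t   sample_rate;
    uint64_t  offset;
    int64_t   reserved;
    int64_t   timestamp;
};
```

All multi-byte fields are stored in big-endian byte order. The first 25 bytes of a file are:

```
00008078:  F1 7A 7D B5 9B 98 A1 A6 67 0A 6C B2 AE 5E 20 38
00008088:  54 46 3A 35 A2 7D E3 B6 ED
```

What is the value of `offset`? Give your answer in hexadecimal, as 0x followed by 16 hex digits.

0x7A7DB59B98A1A667

`offset` follows `sample_rate` (1 byte), so it starts at byte offset 1 and occupies 8 bytes.
Bytes at offsets 1..8: 7A 7D B5 9B 98 A1 A6 67.
Big-endian: lowest address holds the most-significant byte.
The bytes are already most-significant first: 0x7A7DB59B98A1A667.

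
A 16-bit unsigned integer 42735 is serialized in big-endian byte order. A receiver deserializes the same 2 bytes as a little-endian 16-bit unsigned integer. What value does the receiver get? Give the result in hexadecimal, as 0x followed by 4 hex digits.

42735 in 16-bit hexadecimal is 0xA6EF.
Stored big-endian, the bytes at ascending addresses are A6 EF.
Read back as little-endian, the first byte is least significant, giving 0xEFA6.

0xEFA6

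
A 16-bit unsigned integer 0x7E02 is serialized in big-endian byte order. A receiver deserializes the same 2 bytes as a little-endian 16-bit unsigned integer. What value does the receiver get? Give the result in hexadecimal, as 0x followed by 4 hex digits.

Stored big-endian, the bytes at ascending addresses are 7E 02.
Read back as little-endian, the first byte is least significant, giving 0x027E.

0x027E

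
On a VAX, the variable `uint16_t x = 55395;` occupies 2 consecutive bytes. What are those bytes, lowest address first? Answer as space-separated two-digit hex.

55395 in hexadecimal, padded to 16 bits, is 0xD863.
Split into bytes (most-significant first): D8 63.
Little-endian: lowest address holds the least-significant byte.
So at ascending addresses the bytes are 63 D8.

63 D8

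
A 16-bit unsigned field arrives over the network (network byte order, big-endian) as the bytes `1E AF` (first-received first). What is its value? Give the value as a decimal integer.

Big-endian: lowest address holds the most-significant byte.
The bytes are already most-significant first: 0x1EAF.
0x1EAF = 7855.

7855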